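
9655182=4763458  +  4891724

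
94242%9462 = 9084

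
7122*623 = 4437006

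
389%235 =154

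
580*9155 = 5309900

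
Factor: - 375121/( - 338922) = 2^( - 1)*3^(-2) * 19^(-1 )*991^( - 1 ) * 375121^1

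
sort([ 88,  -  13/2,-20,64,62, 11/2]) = [-20, -13/2  ,  11/2,62, 64,88]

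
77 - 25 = 52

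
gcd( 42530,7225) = 5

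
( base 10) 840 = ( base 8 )1510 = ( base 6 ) 3520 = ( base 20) 220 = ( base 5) 11330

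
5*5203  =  26015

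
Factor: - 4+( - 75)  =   - 79^1 =- 79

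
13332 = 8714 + 4618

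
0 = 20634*0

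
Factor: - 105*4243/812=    - 63645/116 = - 2^(-2)*3^1*5^1*29^( - 1)*4243^1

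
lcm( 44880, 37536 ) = 2064480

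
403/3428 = 403/3428 = 0.12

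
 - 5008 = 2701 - 7709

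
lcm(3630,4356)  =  21780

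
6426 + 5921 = 12347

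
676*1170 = 790920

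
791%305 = 181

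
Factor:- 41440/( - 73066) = 2^4*5^1 * 17^(  -  1) * 37^1*307^( - 1)= 2960/5219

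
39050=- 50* ( - 781 ) 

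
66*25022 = 1651452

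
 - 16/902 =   -  8/451 =-0.02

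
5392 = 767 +4625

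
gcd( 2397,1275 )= 51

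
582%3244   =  582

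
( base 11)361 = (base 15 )1DA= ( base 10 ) 430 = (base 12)2BA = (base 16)1AE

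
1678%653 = 372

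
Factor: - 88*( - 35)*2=2^4*5^1*7^1*11^1= 6160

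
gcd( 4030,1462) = 2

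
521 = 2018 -1497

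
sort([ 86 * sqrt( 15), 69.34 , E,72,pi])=[ E, pi,  69.34, 72,  86*sqrt( 15 )] 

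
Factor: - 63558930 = - 2^1*3^1* 5^1*59^1*149^1*241^1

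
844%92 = 16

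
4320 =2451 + 1869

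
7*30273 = 211911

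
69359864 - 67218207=2141657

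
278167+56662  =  334829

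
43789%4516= 3145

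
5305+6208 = 11513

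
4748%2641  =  2107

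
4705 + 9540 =14245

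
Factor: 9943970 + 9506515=19450485 = 3^2*5^1*31^1*73^1*191^1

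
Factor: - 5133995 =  - 5^1 * 1026799^1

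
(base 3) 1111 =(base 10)40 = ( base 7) 55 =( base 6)104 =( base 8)50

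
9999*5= 49995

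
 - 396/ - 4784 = 99/1196=   0.08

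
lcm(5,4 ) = 20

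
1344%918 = 426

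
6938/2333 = 2 + 2272/2333 = 2.97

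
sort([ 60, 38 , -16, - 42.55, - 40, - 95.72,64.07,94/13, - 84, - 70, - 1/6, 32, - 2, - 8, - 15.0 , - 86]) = [ - 95.72, - 86, - 84, - 70, -42.55, - 40,-16, - 15.0, - 8 , - 2,  -  1/6, 94/13,32,38, 60, 64.07 ] 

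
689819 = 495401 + 194418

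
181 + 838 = 1019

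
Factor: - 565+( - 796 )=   -  1361 = -  1361^1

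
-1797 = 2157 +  - 3954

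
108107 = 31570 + 76537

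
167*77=12859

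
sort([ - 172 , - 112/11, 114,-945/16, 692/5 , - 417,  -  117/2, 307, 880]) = [-417, - 172, - 945/16, - 117/2, - 112/11,114, 692/5, 307, 880 ]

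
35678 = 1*35678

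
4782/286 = 2391/143 = 16.72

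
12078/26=6039/13 =464.54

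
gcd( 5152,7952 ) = 112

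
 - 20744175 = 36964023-57708198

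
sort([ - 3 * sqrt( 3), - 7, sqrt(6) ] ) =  [ - 7, - 3*sqrt(3 ), sqrt(6) ] 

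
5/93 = 5/93=0.05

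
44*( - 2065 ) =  - 90860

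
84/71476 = 21/17869 = 0.00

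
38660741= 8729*4429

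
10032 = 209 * 48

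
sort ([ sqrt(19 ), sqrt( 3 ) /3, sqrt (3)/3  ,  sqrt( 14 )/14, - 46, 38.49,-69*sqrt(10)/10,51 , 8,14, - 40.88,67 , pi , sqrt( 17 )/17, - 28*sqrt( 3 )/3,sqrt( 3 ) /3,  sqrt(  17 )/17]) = [ - 46,-40.88 ,-69 * sqrt(10)/10, - 28*sqrt(3) /3,sqrt ( 17 ) /17, sqrt ( 17 )/17,sqrt ( 14 ) /14,sqrt( 3)/3,sqrt( 3)/3,  sqrt( 3)/3,pi, sqrt( 19 ),8,  14, 38.49, 51, 67 ]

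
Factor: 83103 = 3^1*27701^1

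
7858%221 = 123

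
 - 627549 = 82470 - 710019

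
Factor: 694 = 2^1*347^1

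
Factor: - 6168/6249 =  - 2^3*257^1*2083^( - 1) = -  2056/2083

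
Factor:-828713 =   -  23^1*137^1 * 263^1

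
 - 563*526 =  - 296138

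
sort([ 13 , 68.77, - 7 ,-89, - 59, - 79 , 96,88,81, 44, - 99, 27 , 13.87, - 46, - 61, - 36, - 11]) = [  -  99, - 89, - 79, - 61, - 59  , - 46, - 36,- 11, - 7,13,13.87 , 27, 44, 68.77,  81,88 , 96]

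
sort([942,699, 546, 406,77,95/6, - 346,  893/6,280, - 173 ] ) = [ - 346, -173,95/6, 77,893/6,280,406,546,699,942]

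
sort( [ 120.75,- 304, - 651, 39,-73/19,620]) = [ - 651,-304, - 73/19, 39, 120.75,620 ]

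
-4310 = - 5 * 862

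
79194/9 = 8799 + 1/3 =8799.33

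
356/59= 356/59= 6.03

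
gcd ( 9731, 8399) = 37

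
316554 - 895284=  - 578730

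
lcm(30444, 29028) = 1248204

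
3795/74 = 3795/74 = 51.28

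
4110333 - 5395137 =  - 1284804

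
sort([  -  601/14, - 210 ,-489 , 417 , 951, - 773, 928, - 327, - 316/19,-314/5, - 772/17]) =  [- 773,  -  489, - 327,-210, - 314/5,  -  772/17, - 601/14,-316/19, 417, 928, 951]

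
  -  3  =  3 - 6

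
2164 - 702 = 1462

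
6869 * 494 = 3393286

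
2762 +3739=6501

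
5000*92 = 460000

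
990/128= 495/64 = 7.73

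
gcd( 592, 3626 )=74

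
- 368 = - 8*46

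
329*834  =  274386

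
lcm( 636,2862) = 5724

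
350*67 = 23450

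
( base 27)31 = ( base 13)64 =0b1010010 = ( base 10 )82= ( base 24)3a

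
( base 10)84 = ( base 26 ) 36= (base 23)3f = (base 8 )124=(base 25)39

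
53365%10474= 995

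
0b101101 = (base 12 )39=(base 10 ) 45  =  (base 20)25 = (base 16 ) 2d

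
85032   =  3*28344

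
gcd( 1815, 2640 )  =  165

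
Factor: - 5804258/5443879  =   - 2^1*7^( - 1) * 31^ (-1 )*277^1*10477^1*25087^ (  -  1 )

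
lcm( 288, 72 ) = 288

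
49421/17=49421/17=2907.12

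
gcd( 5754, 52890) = 6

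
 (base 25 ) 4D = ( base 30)3N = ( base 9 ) 135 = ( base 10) 113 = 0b1110001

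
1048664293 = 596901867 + 451762426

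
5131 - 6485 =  - 1354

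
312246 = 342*913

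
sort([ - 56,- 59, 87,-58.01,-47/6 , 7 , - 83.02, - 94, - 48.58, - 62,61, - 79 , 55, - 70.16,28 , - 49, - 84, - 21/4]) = [ - 94,-84, - 83.02, - 79, - 70.16, - 62, - 59, - 58.01, - 56, - 49, - 48.58, - 47/6, - 21/4, 7,28,55, 61,87]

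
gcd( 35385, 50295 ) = 105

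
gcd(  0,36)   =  36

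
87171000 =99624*875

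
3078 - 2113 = 965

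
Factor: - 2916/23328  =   - 1/8 = - 2^( - 3) 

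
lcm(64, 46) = 1472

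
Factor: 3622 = 2^1*1811^1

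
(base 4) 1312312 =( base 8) 16666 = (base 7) 31114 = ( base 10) 7606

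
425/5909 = 425/5909 = 0.07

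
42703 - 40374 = 2329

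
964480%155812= 29608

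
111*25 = 2775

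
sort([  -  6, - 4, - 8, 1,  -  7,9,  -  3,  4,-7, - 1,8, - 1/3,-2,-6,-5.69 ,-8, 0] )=[ - 8,-8, - 7,  -  7, - 6  ,- 6,-5.69 , -4 , - 3 , - 2, - 1, - 1/3,0, 1, 4,8 , 9 ] 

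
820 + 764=1584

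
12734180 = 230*55366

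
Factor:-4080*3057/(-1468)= 2^2*3^2 * 5^1 * 17^1* 367^( - 1 ) * 1019^1 = 3118140/367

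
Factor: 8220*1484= 2^4*3^1 * 5^1*7^1*53^1*137^1 = 12198480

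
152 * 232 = 35264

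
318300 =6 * 53050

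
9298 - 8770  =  528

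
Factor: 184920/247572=670/897 = 2^1 * 3^( - 1) * 5^1*13^( - 1) * 23^( - 1)*67^1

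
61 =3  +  58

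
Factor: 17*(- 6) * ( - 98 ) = 2^2*3^1*7^2*17^1  =  9996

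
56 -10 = 46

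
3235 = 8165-4930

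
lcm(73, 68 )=4964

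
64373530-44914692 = 19458838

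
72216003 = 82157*879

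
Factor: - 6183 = -3^3 * 229^1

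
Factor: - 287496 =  - 2^3 * 3^3 * 11^3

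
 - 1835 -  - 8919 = 7084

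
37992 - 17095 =20897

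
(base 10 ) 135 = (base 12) B3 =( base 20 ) 6F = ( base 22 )63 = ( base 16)87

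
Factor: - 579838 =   -  2^1*7^1*83^1*499^1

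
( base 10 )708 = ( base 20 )1F8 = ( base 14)388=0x2c4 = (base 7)2031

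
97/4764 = 97/4764 = 0.02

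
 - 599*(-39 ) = 23361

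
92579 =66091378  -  65998799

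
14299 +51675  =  65974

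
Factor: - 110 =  - 2^1  *  5^1*11^1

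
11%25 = 11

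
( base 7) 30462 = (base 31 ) 7N3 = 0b1110100010011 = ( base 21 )GI9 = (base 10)7443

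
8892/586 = 4446/293 = 15.17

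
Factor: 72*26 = 1872=   2^4 * 3^2 * 13^1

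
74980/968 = 77 + 111/242 = 77.46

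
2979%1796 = 1183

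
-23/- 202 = 23/202=0.11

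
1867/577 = 3 + 136/577 = 3.24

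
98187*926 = 90921162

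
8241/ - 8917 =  - 8241/8917 = - 0.92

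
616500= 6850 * 90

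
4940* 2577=12730380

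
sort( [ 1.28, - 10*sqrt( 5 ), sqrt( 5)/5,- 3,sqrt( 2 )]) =[ - 10*sqrt( 5), - 3, sqrt( 5)/5,1.28, sqrt( 2)]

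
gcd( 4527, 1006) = 503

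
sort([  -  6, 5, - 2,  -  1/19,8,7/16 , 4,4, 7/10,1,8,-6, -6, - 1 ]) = [ - 6, -6,-6, - 2,-1, - 1/19,7/16,7/10,1,4 , 4, 5, 8,8] 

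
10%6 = 4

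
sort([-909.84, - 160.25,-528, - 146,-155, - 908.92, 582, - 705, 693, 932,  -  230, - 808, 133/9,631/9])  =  [ -909.84,-908.92,-808, - 705,-528,-230,-160.25, - 155, - 146, 133/9, 631/9,582 , 693, 932]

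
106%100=6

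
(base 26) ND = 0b1001100011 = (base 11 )506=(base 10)611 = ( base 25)ob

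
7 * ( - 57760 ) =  -404320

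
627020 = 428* 1465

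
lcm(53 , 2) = 106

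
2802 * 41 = 114882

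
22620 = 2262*10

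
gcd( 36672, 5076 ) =12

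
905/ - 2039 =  - 905/2039 = - 0.44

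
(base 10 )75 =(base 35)25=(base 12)63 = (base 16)4B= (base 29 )2h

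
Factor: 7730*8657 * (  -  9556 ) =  - 2^3* 5^1*11^1*773^1*787^1*2389^1 = -639474237160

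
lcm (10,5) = 10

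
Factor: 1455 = 3^1*5^1*97^1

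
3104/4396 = 776/1099 = 0.71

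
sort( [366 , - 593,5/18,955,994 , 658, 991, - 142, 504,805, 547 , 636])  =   [ -593,- 142,  5/18,  366, 504,547,636,  658,805,955,991, 994] 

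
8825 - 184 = 8641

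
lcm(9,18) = 18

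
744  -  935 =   -  191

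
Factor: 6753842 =2^1*193^1*17497^1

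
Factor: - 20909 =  - 7^1*29^1* 103^1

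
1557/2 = 1557/2=778.50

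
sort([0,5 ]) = [0,  5]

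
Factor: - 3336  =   - 2^3*3^1*139^1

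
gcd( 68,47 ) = 1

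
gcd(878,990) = 2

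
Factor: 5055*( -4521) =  - 22853655 = - 3^2*5^1 *11^1*137^1 * 337^1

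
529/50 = 529/50 =10.58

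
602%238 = 126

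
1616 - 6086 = -4470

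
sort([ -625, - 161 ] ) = [ - 625, - 161]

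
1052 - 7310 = -6258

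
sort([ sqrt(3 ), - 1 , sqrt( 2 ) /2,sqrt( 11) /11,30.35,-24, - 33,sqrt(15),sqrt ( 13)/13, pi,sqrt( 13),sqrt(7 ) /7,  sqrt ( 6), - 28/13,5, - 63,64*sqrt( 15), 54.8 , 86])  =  [ - 63,-33, - 24, - 28/13, - 1,sqrt(13 )/13,sqrt( 11)/11,sqrt(7 )/7, sqrt( 2)/2, sqrt( 3),sqrt(6 ), pi, sqrt (13 ),sqrt(15), 5,30.35, 54.8, 86,64*sqrt( 15)]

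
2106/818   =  2 + 235/409 =2.57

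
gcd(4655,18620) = 4655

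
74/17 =74/17= 4.35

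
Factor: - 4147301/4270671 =- 3^( - 3)*19^1*61^(  -  1)* 2593^ ( - 1 )*218279^1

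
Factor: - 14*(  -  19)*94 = 2^2*7^1*19^1 * 47^1= 25004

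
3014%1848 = 1166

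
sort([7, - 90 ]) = [-90, 7] 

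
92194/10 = 9219+ 2/5=9219.40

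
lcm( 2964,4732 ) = 269724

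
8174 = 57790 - 49616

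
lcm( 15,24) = 120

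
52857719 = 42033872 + 10823847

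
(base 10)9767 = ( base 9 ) 14352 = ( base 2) 10011000100111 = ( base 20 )1487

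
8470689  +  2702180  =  11172869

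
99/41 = 99/41 = 2.41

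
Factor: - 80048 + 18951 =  - 107^1*571^1=- 61097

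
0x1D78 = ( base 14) 2a6c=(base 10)7544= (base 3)101100102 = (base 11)5739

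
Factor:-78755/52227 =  - 3^( - 2 )*5^1*7^( - 1 )*19^1 = -95/63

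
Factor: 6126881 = 6126881^1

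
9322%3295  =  2732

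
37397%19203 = 18194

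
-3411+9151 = 5740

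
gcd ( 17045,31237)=1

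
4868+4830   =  9698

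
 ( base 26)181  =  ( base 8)1565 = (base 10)885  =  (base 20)245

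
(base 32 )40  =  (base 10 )128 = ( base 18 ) 72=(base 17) 79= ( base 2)10000000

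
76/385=76/385 = 0.20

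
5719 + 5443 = 11162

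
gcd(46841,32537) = 1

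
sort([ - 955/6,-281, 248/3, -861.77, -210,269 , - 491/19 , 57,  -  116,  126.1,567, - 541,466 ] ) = [ - 861.77, - 541, - 281, - 210, - 955/6,  -  116, - 491/19,  57, 248/3,126.1,  269, 466,567]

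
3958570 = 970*4081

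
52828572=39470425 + 13358147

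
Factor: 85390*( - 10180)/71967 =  - 2^3*3^ ( - 1)*5^2* 7^( - 1)*23^( - 1 ) * 149^(  -  1)*509^1*8539^1 = - 869270200/71967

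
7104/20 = 1776/5  =  355.20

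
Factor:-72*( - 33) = 2^3*3^3  *  11^1 = 2376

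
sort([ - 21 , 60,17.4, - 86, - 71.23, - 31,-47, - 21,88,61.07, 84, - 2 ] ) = [  -  86  ,  -  71.23, - 47, -31, - 21,-21, - 2,  17.4,  60,61.07,84,88] 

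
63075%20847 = 534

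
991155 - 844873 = 146282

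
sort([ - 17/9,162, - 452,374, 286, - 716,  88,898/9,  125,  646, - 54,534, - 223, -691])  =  [ - 716, -691, - 452, - 223  , - 54, - 17/9,88,898/9,125,162,286,374,534,  646] 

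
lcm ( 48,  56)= 336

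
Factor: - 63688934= -2^1*43^1 * 53^1*89^1*157^1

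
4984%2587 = 2397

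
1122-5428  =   - 4306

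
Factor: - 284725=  - 5^2 * 7^1 * 1627^1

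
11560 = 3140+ 8420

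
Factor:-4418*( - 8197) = 36214346 = 2^1 *7^1*47^2 *1171^1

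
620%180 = 80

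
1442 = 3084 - 1642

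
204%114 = 90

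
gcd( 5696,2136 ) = 712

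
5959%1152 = 199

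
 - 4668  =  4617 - 9285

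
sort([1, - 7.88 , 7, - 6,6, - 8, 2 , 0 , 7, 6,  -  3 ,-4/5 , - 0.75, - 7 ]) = [  -  8, - 7.88, - 7, - 6, - 3, - 4/5,  -  0.75,0, 1,  2,6, 6,  7,7 ] 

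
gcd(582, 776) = 194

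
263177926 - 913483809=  - 650305883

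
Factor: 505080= 2^3*3^2*5^1*23^1*61^1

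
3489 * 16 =55824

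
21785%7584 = 6617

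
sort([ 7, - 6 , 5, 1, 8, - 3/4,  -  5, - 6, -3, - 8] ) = [ - 8,  -  6, - 6, - 5,- 3, - 3/4,  1 , 5, 7, 8]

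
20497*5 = 102485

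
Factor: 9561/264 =2^( - 3 ) * 11^ ( - 1 )*3187^1 = 3187/88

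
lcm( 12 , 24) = 24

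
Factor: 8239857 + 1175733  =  9415590 = 2^1*3^1*5^1*313853^1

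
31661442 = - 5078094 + 36739536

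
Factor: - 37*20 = -2^2  *  5^1 *37^1 = - 740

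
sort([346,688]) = [ 346,688]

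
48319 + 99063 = 147382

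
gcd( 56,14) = 14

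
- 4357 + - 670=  - 5027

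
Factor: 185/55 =37/11 = 11^(- 1)*37^1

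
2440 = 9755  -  7315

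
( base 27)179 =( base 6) 4143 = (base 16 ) 39f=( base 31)ts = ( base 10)927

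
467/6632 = 467/6632 = 0.07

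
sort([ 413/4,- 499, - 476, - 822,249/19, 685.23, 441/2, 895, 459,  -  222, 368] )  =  [-822, -499,-476, - 222,249/19, 413/4, 441/2,  368, 459,  685.23, 895 ]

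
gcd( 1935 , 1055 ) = 5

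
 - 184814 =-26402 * 7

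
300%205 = 95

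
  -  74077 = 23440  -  97517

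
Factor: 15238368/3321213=2^5*3^3*7^ ( - 1) * 89^( - 1 )*1777^( - 1 )* 5879^1  =  5079456/1107071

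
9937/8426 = 9937/8426=1.18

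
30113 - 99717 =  - 69604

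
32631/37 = 881 + 34/37 = 881.92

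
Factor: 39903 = 3^1 * 47^1 * 283^1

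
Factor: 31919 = 59^1*541^1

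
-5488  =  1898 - 7386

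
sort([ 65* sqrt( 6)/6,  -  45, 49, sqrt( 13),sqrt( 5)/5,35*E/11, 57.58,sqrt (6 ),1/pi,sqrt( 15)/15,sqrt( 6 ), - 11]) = [ - 45, - 11,sqrt( 15)/15 , 1/pi,sqrt(5)/5,  sqrt( 6 ),sqrt(6),  sqrt( 13),35*E/11 , 65 * sqrt( 6)/6 , 49, 57.58]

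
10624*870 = 9242880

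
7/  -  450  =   - 1 + 443/450 = -  0.02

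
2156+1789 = 3945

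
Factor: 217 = 7^1*31^1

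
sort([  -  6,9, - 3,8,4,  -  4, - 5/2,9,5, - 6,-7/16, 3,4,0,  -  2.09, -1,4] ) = [- 6, - 6, - 4, - 3, - 5/2,  -  2.09 ,  -  1,-7/16,0 , 3,4,4,4,5, 8,9,9]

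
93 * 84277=7837761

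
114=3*38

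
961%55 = 26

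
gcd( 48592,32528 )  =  16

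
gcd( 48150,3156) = 6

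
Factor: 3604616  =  2^3*107^1*4211^1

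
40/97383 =40/97383  =  0.00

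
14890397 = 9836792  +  5053605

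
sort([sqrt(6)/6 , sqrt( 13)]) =[sqrt( 6) /6, sqrt(13) ]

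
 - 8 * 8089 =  - 64712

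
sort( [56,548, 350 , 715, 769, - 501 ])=[ - 501 , 56 , 350, 548, 715,769]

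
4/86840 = 1/21710 = 0.00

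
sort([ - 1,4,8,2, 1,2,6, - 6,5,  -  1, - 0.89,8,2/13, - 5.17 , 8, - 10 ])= [ - 10, - 6, - 5.17, - 1, - 1, - 0.89, 2/13,1,2,  2,4,5,6,8,8, 8]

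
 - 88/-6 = 14 + 2/3 = 14.67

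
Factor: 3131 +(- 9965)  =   - 2^1*3^1*17^1 *67^1  =  - 6834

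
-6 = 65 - 71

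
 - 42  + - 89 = -131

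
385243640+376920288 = 762163928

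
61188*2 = 122376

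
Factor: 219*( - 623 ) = -3^1*7^1*73^1*89^1 = - 136437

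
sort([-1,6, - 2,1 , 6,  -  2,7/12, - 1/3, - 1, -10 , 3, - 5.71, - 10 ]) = [-10,  -  10, - 5.71, - 2, - 2, - 1,- 1, - 1/3, 7/12, 1,3, 6,6 ]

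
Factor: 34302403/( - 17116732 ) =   -  2^( - 2 ) * 317^( - 1)*13499^( - 1)*34302403^1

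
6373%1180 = 473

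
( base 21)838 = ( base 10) 3599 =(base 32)3GF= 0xe0f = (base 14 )1451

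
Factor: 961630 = 2^1 * 5^1*23^1*37^1 * 113^1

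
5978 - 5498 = 480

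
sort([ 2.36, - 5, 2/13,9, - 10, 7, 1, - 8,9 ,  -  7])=[ - 10,-8, - 7,-5,  2/13, 1,2.36, 7, 9, 9]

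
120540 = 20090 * 6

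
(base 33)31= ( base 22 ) 4c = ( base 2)1100100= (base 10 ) 100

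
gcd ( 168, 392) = 56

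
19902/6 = 3317=3317.00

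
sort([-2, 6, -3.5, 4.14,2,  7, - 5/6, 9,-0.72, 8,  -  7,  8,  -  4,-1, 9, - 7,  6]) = [- 7, - 7,- 4, -3.5,-2, - 1,-5/6,-0.72, 2,4.14,6, 6,7, 8, 8, 9, 9 ]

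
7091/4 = 7091/4 = 1772.75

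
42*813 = 34146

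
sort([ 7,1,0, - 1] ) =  [  -  1, 0 , 1,7] 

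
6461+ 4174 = 10635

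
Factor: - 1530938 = -2^1*491^1 * 1559^1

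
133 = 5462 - 5329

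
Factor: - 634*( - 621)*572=2^3*3^3*11^1* 13^1*23^1*317^1 = 225204408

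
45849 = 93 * 493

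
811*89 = 72179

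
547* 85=46495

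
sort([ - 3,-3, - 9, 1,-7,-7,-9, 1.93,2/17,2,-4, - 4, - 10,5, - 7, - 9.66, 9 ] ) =[  -  10, -9.66,  -  9,-9, - 7, - 7, - 7,-4,-4,- 3,-3,2/17,1, 1.93,2,5,9 ] 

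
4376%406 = 316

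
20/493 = 20/493  =  0.04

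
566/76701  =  566/76701 = 0.01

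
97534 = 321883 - 224349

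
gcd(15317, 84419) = 1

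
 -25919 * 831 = -21538689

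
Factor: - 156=-2^2*3^1*13^1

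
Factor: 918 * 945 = 2^1*3^6*5^1  *7^1*17^1= 867510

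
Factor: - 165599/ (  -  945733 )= 7^1*41^1*577^1*945733^ ( - 1)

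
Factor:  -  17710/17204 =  - 35/34 = - 2^(  -  1 )*5^1*7^1 * 17^( - 1 )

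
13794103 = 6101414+7692689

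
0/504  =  0 = 0.00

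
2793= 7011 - 4218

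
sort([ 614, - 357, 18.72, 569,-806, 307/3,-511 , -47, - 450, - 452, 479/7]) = [-806, -511 ,-452,-450 , - 357, - 47,18.72, 479/7, 307/3,569,614 ]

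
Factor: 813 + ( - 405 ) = 2^3*3^1*17^1= 408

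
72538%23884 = 886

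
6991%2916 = 1159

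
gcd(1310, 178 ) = 2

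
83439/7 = 11919 + 6/7 = 11919.86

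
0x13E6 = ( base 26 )7DO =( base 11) 3911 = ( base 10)5094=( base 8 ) 11746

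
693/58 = 693/58 = 11.95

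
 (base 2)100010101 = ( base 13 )184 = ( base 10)277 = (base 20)dh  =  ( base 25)B2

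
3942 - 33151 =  - 29209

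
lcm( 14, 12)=84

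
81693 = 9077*9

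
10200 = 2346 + 7854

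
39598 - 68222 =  - 28624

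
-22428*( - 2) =44856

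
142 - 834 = -692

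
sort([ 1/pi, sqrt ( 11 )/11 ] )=[sqrt( 11)/11,1/pi] 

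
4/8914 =2/4457= 0.00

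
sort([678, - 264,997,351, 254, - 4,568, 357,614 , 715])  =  [-264, - 4, 254,351,  357, 568,614, 678, 715, 997 ]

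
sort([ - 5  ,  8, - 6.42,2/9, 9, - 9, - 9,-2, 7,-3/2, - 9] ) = [ - 9,  -  9,  -  9,-6.42, - 5,-2, - 3/2, 2/9, 7,8, 9]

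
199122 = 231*862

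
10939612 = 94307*116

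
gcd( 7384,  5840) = 8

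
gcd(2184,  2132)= 52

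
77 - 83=  -  6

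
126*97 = 12222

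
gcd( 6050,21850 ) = 50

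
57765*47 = 2714955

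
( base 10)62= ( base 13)4A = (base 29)24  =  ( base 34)1s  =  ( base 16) 3e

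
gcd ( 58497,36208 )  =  31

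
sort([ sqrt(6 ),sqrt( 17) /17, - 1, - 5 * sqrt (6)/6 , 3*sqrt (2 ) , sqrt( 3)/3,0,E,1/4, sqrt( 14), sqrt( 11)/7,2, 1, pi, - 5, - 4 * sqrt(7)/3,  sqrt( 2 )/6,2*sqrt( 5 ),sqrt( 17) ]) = [ - 5,  -  4*sqrt( 7 ) /3,-5*sqrt( 6 )/6, - 1,0,sqrt(2 ) /6,  sqrt(17)/17,1/4,sqrt( 11)/7,sqrt( 3 )/3, 1,2,sqrt(6 ),E , pi,sqrt( 14 ),sqrt( 17), 3*sqrt( 2), 2 * sqrt( 5)] 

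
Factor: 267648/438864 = 2^3*17^1 * 223^(-1) = 136/223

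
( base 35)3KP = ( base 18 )DA8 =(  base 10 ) 4400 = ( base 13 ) 2006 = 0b1000100110000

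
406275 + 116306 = 522581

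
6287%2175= 1937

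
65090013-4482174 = 60607839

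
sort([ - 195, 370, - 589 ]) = [-589 , - 195,370]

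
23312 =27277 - 3965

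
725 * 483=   350175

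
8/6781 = 8/6781 = 0.00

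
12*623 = 7476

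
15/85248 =5/28416 = 0.00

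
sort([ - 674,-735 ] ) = [ - 735,-674]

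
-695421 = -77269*9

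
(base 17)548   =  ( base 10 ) 1521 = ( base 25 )2AL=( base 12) a69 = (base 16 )5F1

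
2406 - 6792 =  - 4386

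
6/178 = 3/89 = 0.03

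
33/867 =11/289  =  0.04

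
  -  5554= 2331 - 7885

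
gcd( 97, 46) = 1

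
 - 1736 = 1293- 3029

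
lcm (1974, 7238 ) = 21714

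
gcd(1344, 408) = 24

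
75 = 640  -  565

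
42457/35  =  1213 + 2/35 = 1213.06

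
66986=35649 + 31337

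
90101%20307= 8873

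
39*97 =3783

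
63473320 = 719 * 88280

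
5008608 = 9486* 528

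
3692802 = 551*6702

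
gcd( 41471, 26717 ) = 1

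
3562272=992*3591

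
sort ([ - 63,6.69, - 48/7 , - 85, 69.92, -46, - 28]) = [ - 85, - 63 , - 46, - 28, - 48/7,6.69, 69.92]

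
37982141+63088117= 101070258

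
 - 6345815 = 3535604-9881419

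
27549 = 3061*9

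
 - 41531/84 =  - 495  +  7/12  =  - 494.42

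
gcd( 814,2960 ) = 74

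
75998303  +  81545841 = 157544144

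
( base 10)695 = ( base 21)1c2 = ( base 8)1267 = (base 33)L2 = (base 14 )379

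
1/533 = 1/533 =0.00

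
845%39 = 26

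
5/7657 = 5/7657 = 0.00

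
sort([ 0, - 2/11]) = [-2/11, 0 ]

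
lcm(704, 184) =16192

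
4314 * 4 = 17256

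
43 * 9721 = 418003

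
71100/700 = 711/7 = 101.57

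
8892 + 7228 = 16120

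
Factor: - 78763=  - 79^1*997^1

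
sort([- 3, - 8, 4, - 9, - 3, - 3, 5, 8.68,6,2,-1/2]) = [-9, - 8, - 3, - 3, - 3,-1/2, 2, 4, 5, 6, 8.68]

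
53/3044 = 53/3044= 0.02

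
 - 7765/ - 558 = 13 + 511/558 = 13.92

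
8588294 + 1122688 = 9710982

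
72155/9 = 8017+2/9 = 8017.22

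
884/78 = 11 + 1/3=11.33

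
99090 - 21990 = 77100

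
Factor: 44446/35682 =3^( - 1 )*19^(-1)*71^1 = 71/57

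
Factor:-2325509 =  - 2325509^1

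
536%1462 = 536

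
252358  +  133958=386316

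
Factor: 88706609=3191^1* 27799^1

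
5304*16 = 84864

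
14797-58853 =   -  44056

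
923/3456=923/3456 = 0.27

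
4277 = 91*47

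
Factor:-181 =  -181^1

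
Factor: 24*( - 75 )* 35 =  - 2^3* 3^2 *5^3*7^1 = - 63000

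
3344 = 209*16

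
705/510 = 47/34 = 1.38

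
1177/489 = 1177/489 = 2.41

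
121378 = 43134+78244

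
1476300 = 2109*700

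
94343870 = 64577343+29766527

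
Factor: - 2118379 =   -  151^1*14029^1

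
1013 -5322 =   -  4309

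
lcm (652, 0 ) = 0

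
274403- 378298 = - 103895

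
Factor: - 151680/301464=-2^4*3^ ( - 1)*5^1*53^(-1)=-80/159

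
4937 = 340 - - 4597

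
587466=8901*66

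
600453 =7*85779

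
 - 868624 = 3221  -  871845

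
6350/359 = 6350/359= 17.69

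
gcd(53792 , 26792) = 8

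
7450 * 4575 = 34083750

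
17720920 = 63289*280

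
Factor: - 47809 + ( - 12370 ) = - 7^1*8597^1= -60179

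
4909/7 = 701 + 2/7=701.29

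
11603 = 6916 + 4687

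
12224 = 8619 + 3605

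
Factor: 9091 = 9091^1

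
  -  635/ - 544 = 1+91/544 = 1.17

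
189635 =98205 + 91430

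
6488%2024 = 416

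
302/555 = 302/555 = 0.54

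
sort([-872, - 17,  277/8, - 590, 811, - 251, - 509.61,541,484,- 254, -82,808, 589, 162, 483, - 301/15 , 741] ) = [ - 872,-590,  -  509.61, - 254,  -  251, -82, - 301/15, - 17  ,  277/8 , 162,483,484, 541,589,741 , 808, 811] 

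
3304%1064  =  112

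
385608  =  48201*8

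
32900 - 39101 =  - 6201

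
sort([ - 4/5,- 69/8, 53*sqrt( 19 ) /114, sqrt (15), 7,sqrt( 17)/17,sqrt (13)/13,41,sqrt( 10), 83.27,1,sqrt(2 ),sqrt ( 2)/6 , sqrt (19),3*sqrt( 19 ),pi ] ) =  [ -69/8,-4/5,sqrt (2)/6,sqrt( 17)/17,sqrt( 13) /13,1,sqrt(2 ), 53*sqrt (19)/114, pi, sqrt(10 ),  sqrt (15 ) , sqrt( 19), 7,  3* sqrt(19),41,83.27 ] 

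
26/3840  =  13/1920 = 0.01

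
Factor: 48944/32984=46/31 = 2^1 * 23^1*31^( - 1)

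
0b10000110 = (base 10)134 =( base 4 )2012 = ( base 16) 86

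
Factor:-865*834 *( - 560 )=403989600=   2^5*3^1 * 5^2*7^1 * 139^1 * 173^1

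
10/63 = 10/63=0.16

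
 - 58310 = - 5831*10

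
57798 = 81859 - 24061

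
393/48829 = 393/48829 =0.01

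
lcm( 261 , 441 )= 12789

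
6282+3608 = 9890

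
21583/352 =21583/352 = 61.32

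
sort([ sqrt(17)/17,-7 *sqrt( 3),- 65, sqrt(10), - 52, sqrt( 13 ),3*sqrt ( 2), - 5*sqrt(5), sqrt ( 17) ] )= [-65, - 52, - 7* sqrt(3),-5*sqrt( 5), sqrt( 17)/17,  sqrt(10),sqrt( 13),  sqrt(17 ),3*sqrt( 2 )]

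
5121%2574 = 2547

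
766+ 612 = 1378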